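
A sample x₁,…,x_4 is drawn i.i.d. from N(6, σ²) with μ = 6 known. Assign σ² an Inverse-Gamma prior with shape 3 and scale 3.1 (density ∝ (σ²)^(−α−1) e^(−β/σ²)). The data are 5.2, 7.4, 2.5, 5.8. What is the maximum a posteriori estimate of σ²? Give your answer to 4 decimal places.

σ̂²_MAP = 1.7575

Sum of squared deviations about the known mean: SS = (5.2−6)² + (7.4−6)² + (2.5−6)² + (5.8−6)² = 14.89.
The Normal likelihood contributes (σ²)^(−n/2) exp(−SS/(2σ²)), so the posterior is Inverse-Gamma(α + n/2, β + SS/2) = Inverse-Gamma(5, 10.545).
The mode of Inverse-Gamma(a, b) is b/(a+1) = 10.545/6 ≈ 1.7575.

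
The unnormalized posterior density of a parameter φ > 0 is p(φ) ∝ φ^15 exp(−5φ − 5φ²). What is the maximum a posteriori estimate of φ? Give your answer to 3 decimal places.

ℓ'(φ) = 15/φ − 5 − 10φ. Setting this to zero and multiplying by φ: 10φ² + 5φ − 15 = 0.
φ = (−5 + √(5² + 4·10·15)) / (2·10) = (−5 + √625) / 20 = (−5 + 25)/20 = 1.
ℓ''(φ) = −15/φ² − 10 < 0, confirming a maximum.

φ̂_MAP = 1.000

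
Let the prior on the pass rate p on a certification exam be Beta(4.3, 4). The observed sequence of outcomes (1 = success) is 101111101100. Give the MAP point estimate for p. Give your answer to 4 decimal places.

p̂_MAP = 0.6175

Prior: Beta(4.3, 4).
Data: 8 successes in 12 trials (from the sequence). The binomial likelihood contributes p^8(1−p)^4, so the posterior is Beta(4.3+8, 4+4) = Beta(12.3, 8).
For Beta(a, b) with a, b > 1 the mode is (a−1)/(a+b−2) = 11.3/18.3 ≈ 0.6175.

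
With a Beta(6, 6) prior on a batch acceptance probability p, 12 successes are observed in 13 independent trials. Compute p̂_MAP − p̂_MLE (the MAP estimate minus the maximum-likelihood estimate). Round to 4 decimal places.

MAP − MLE = -0.1839

Posterior is Beta(18, 7); MAP = (18−1)/(25−2) = 17/23 ≈ 0.73913.
MLE ignores the prior: p̂_MLE = k/n = 12/13 ≈ 0.92308.
Difference = 17/23 − 12/13 = -55/299 ≈ -0.1839.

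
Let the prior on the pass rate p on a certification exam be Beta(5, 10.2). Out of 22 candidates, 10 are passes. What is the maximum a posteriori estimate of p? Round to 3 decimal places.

Prior: Beta(5, 10.2).
Data: 10 successes in 22 trials. The binomial likelihood contributes p^10(1−p)^12, so the posterior is Beta(5+10, 10.2+12) = Beta(15, 22.2).
For Beta(a, b) with a, b > 1 the mode is (a−1)/(a+b−2) = 14/35.2 ≈ 0.398.

p̂_MAP = 0.398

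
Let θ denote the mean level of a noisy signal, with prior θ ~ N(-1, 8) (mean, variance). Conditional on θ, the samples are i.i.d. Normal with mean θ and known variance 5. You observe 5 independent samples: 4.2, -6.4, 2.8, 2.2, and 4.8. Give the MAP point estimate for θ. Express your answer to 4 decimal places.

n = 5; x̄ = (4.2 + (-6.4) + 2.8 + 2.2 + 4.8)/5 = 7.6/5 = 1.52.
For a Normal prior and Normal likelihood with known variance, the posterior is Normal; its mode equals its mean, the precision-weighted average.
Prior precision 1/σ₀² = 1/8 = 0.125; data precision n/σ² = 5/5 = 1.
θ̂ = (0.125·(-1) + 1·1.52) / (0.125 + 1) = 1.395/1.125 = 1.2400.

θ̂_MAP = 1.2400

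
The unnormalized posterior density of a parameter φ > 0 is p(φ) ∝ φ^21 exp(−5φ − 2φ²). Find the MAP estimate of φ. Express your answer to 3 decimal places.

ℓ'(φ) = 21/φ − 5 − 4φ. Setting this to zero and multiplying by φ: 4φ² + 5φ − 21 = 0.
φ = (−5 + √(5² + 4·4·21)) / (2·4) = (−5 + √361) / 8 = (−5 + 19)/8 = 7/4.
ℓ''(φ) = −21/φ² − 4 < 0, confirming a maximum.

φ̂_MAP = 1.750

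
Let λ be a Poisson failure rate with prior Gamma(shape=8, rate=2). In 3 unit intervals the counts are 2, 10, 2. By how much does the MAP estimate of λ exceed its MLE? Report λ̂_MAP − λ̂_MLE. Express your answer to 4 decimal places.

MAP − MLE = -0.4667

Σxᵢ = 14. Posterior is Gamma(22, 5); MAP = (22−1)/5 = 21/5 ≈ 4.20000.
MLE = x̄ = 14/3 ≈ 4.66667.
Difference = 21/5 − 14/3 = -7/15 ≈ -0.4667.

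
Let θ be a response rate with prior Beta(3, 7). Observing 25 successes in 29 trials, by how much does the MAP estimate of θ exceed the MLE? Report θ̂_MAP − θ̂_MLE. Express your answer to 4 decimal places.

Posterior is Beta(28, 11); MAP = (28−1)/(39−2) = 27/37 ≈ 0.72973.
MLE ignores the prior: θ̂_MLE = k/n = 25/29 ≈ 0.86207.
Difference = 27/37 − 25/29 = -142/1073 ≈ -0.1323.

MAP − MLE = -0.1323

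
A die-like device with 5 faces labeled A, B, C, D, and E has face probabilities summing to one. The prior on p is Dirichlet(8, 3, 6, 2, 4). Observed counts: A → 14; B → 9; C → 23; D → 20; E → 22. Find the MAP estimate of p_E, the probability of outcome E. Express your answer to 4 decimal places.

MAP estimate of p_E = 0.2358

The posterior is Dirichlet(αᵢ + nᵢ) = Dirichlet(22, 12, 29, 22, 26).
For a Dirichlet(a₁,…,a_K) with all aᵢ > 1, the mode has j-th component (aⱼ − 1)/(Σaᵢ − K).
Here Σaᵢ = 111 and K = 5, so p_E = (26 − 1)/(111 − 5) = 25/106 ≈ 0.2358.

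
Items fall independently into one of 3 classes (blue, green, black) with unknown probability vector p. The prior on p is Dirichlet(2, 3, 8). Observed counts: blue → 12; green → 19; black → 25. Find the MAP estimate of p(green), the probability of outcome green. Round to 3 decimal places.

The posterior is Dirichlet(αᵢ + nᵢ) = Dirichlet(14, 22, 33).
For a Dirichlet(a₁,…,a_K) with all aᵢ > 1, the mode has j-th component (aⱼ − 1)/(Σaᵢ − K).
Here Σaᵢ = 69 and K = 3, so p(green) = (22 − 1)/(69 − 3) = 21/66 ≈ 0.318.

MAP estimate of p(green) = 0.318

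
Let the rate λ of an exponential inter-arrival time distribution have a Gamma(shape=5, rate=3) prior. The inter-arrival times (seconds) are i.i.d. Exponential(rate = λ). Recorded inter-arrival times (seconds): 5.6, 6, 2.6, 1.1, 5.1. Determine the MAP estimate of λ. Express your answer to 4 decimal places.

The Exponential(rate=λ) likelihood is ∝ λ^n e^(−λΣtᵢ). Here n = 5 and Σtᵢ = 5.6 + 6 + 2.6 + 1.1 + 5.1 = 20.4.
Posterior ∝ λ^4e^(−3λ) · λ^5e^(−20.4λ) = λ^9e^(−23.4λ), i.e. Gamma(10, 23.4).
Mode = (a−1)/b = 9/23.4 ≈ 0.3846.

λ̂_MAP = 0.3846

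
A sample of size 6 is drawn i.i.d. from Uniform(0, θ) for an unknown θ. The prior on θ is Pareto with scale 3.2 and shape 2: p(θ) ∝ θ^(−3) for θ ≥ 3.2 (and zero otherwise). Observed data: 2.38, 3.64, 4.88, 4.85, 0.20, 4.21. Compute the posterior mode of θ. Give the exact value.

The Uniform(0, θ) likelihood is θ^(−n) for θ ≥ max(xᵢ), zero otherwise. Here max(xᵢ) = 4.88.
Posterior ∝ θ^(−3) · θ^(−6) = θ^(−9) on θ ≥ max(3.2, 4.88) = 4.88.
This density is strictly decreasing in θ, so the posterior mode lies at the lower boundary of the support.

θ̂_MAP = 4.88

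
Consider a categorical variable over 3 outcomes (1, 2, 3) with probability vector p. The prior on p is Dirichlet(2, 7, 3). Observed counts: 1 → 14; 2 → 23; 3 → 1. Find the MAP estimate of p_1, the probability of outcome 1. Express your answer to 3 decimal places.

The posterior is Dirichlet(αᵢ + nᵢ) = Dirichlet(16, 30, 4).
For a Dirichlet(a₁,…,a_K) with all aᵢ > 1, the mode has j-th component (aⱼ − 1)/(Σaᵢ − K).
Here Σaᵢ = 50 and K = 3, so p_1 = (16 − 1)/(50 − 3) = 15/47 ≈ 0.319.

MAP estimate: 0.319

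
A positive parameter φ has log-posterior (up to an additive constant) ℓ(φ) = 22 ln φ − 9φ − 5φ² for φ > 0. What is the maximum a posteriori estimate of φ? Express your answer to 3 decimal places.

ℓ'(φ) = 22/φ − 9 − 10φ. Setting this to zero and multiplying by φ: 10φ² + 9φ − 22 = 0.
φ = (−9 + √(9² + 4·10·22)) / (2·10) = (−9 + √961) / 20 = (−9 + 31)/20 = 11/10.
ℓ''(φ) = −22/φ² − 10 < 0, confirming a maximum.

φ̂_MAP = 1.100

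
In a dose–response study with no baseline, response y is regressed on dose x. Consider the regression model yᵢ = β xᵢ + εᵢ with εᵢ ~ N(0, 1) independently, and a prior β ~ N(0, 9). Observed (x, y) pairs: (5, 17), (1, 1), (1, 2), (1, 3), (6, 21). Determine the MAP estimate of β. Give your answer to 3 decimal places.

log p(β | y) = −Σ(yᵢ − βxᵢ)²/(2·1) − β²/(2·9) + const.
Setting the derivative to zero: Σxᵢ(yᵢ − βxᵢ)/1 − β/9 = 0, so β = Σxᵢyᵢ / (Σxᵢ² + σ²/τ²).
Σxᵢyᵢ = 5·17 + 1·1 + 1·2 + 1·3 + 6·21 = 217; Σxᵢ² = 64; σ²/τ² = 1/9.
β̂_MAP = 217 / (64 + 1/9) = 217/(577/9) = 1953/577 ≈ 3.385.

β̂_MAP = 3.385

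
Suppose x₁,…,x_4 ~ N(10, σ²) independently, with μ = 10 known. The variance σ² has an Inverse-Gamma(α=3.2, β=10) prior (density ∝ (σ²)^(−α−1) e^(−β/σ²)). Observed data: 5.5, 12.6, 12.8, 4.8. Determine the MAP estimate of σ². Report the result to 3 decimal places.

σ̂²_MAP = 6.604

Sum of squared deviations about the known mean: SS = (5.5−10)² + (12.6−10)² + (12.8−10)² + (4.8−10)² = 61.89.
The Normal likelihood contributes (σ²)^(−n/2) exp(−SS/(2σ²)), so the posterior is Inverse-Gamma(α + n/2, β + SS/2) = Inverse-Gamma(5.2, 40.945).
The mode of Inverse-Gamma(a, b) is b/(a+1) = 40.945/6.2 ≈ 6.604.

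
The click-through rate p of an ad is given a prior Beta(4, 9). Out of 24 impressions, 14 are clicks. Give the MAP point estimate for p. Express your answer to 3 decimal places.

Prior: Beta(4, 9).
Data: 14 successes in 24 trials. The binomial likelihood contributes p^14(1−p)^10, so the posterior is Beta(4+14, 9+10) = Beta(18, 19).
For Beta(a, b) with a, b > 1 the mode is (a−1)/(a+b−2) = 17/35 ≈ 0.486.

p̂_MAP = 0.486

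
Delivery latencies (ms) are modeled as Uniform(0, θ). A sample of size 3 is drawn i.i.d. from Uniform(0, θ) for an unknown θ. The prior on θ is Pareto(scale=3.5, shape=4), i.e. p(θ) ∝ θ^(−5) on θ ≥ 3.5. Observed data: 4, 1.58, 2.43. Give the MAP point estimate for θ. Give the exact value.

The Uniform(0, θ) likelihood is θ^(−n) for θ ≥ max(xᵢ), zero otherwise. Here max(xᵢ) = 4.
Posterior ∝ θ^(−5) · θ^(−3) = θ^(−8) on θ ≥ max(3.5, 4) = 4.
This density is strictly decreasing in θ, so the posterior mode lies at the lower boundary of the support.

θ̂_MAP = 4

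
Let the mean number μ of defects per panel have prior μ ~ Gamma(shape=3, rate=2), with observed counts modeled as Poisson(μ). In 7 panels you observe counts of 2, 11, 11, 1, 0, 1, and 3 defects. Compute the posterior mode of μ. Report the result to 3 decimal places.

μ̂_MAP = 3.444

Σxᵢ = 2+11+11+1+0+1+3 = 29, with n = 7.
Posterior ∝ μ^2e^(−2μ) · μ^29e^(−7μ) = μ^31e^(−9μ), i.e. Gamma(shape=32, rate=9).
The mode of a Gamma(a, b) with a ≥ 1 (shape–rate) is (a−1)/b = 31/9 ≈ 3.444.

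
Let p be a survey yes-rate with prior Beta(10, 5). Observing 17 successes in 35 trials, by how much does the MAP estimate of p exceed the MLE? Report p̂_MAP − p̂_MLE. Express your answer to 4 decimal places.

Posterior is Beta(27, 23); MAP = (27−1)/(50−2) = 26/48 ≈ 0.54167.
MLE ignores the prior: p̂_MLE = k/n = 17/35 ≈ 0.48571.
Difference = 26/48 − 17/35 = 47/840 ≈ 0.0560.

MAP − MLE = 0.0560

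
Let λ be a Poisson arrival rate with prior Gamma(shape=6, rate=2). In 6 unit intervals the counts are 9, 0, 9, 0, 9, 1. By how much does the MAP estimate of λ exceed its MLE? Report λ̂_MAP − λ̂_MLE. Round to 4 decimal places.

Σxᵢ = 28. Posterior is Gamma(34, 8); MAP = (34−1)/8 = 33/8 ≈ 4.12500.
MLE = x̄ = 28/6 ≈ 4.66667.
Difference = 33/8 − 28/6 = -13/24 ≈ -0.5417.

MAP − MLE = -0.5417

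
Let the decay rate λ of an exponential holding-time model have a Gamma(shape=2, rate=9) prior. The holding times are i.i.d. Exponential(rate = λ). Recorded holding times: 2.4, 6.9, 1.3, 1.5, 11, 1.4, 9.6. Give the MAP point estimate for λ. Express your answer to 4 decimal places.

The Exponential(rate=λ) likelihood is ∝ λ^n e^(−λΣtᵢ). Here n = 7 and Σtᵢ = 2.4 + 6.9 + 1.3 + 1.5 + 11 + 1.4 + 9.6 = 34.1.
Posterior ∝ λe^(−9λ) · λ^7e^(−34.1λ) = λ^8e^(−43.1λ), i.e. Gamma(9, 43.1).
Mode = (a−1)/b = 8/43.1 ≈ 0.1856.

λ̂_MAP = 0.1856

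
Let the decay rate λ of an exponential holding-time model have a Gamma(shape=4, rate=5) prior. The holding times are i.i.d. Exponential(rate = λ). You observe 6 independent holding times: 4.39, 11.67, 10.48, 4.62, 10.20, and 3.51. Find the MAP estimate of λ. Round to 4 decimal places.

λ̂_MAP = 0.1805

The Exponential(rate=λ) likelihood is ∝ λ^n e^(−λΣtᵢ). Here n = 6 and Σtᵢ = 4.39 + 11.67 + 10.48 + 4.62 + 10.20 + 3.51 = 44.87.
Posterior ∝ λ^3e^(−5λ) · λ^6e^(−44.87λ) = λ^9e^(−49.87λ), i.e. Gamma(10, 49.87).
Mode = (a−1)/b = 9/49.87 ≈ 0.1805.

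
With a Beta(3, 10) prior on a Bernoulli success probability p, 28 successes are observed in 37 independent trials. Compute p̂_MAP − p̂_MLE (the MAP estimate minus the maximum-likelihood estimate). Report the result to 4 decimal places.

Posterior is Beta(31, 19); MAP = (31−1)/(50−2) = 30/48 ≈ 0.62500.
MLE ignores the prior: p̂_MLE = k/n = 28/37 ≈ 0.75676.
Difference = 30/48 − 28/37 = -39/296 ≈ -0.1318.

MAP − MLE = -0.1318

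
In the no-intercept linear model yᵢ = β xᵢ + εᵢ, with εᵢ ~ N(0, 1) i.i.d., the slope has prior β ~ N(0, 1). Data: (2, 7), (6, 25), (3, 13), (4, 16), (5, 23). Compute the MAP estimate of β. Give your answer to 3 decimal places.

log p(β | y) = −Σ(yᵢ − βxᵢ)²/(2·1) − β²/(2·1) + const.
Setting the derivative to zero: Σxᵢ(yᵢ − βxᵢ)/1 − β/1 = 0, so β = Σxᵢyᵢ / (Σxᵢ² + σ²/τ²).
Σxᵢyᵢ = 2·7 + 6·25 + 3·13 + 4·16 + 5·23 = 382; Σxᵢ² = 90; σ²/τ² = 1.
β̂_MAP = 382 / (90 + 1) = 382/91 ≈ 4.198.

β̂_MAP = 4.198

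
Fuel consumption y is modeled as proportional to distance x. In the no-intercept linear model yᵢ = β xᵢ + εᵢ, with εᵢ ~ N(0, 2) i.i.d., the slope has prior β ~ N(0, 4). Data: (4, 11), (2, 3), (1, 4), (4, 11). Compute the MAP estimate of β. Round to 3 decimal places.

β̂_MAP = 2.613

log p(β | y) = −Σ(yᵢ − βxᵢ)²/(2·2) − β²/(2·4) + const.
Setting the derivative to zero: Σxᵢ(yᵢ − βxᵢ)/2 − β/4 = 0, so β = Σxᵢyᵢ / (Σxᵢ² + σ²/τ²).
Σxᵢyᵢ = 4·11 + 2·3 + 1·4 + 4·11 = 98; Σxᵢ² = 37; σ²/τ² = 0.5.
β̂_MAP = 98 / (37 + 0.5) = 98/37.5 ≈ 2.613.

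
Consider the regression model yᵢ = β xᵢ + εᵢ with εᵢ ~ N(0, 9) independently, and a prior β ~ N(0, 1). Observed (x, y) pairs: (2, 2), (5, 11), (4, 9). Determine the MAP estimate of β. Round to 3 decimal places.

log p(β | y) = −Σ(yᵢ − βxᵢ)²/(2·9) − β²/(2·1) + const.
Setting the derivative to zero: Σxᵢ(yᵢ − βxᵢ)/9 − β/1 = 0, so β = Σxᵢyᵢ / (Σxᵢ² + σ²/τ²).
Σxᵢyᵢ = 2·2 + 5·11 + 4·9 = 95; Σxᵢ² = 45; σ²/τ² = 9.
β̂_MAP = 95 / (45 + 9) = 95/54 ≈ 1.759.

β̂_MAP = 1.759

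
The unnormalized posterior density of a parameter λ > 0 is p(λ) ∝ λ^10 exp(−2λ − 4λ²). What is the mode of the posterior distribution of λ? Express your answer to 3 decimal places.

λ̂_MAP = 1.000

ℓ'(λ) = 10/λ − 2 − 8λ. Setting this to zero and multiplying by λ: 8λ² + 2λ − 10 = 0.
λ = (−2 + √(2² + 4·8·10)) / (2·8) = (−2 + √324) / 16 = (−2 + 18)/16 = 1.
ℓ''(λ) = −10/λ² − 8 < 0, confirming a maximum.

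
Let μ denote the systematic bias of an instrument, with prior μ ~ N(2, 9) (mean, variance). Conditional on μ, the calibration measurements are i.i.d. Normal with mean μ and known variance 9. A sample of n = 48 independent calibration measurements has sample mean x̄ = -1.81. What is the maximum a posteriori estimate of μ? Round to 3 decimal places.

μ̂_MAP = -1.732

n = 48, x̄ = -1.81.
For a Normal prior and Normal likelihood with known variance, the posterior is Normal; its mode equals its mean, the precision-weighted average.
Prior precision 1/σ₀² = 1/9; data precision n/σ² = 48/9 = 16/3.
μ̂ = ((1/9)·2 + (16/3)·(-1.81)) / (1/9 + 16/3) = (-2122/225)/(49/9) = -2122/1225 ≈ -1.732.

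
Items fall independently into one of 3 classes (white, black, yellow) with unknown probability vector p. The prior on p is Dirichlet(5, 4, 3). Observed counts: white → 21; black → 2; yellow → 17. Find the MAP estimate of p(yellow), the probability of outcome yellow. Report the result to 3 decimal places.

The posterior is Dirichlet(αᵢ + nᵢ) = Dirichlet(26, 6, 20).
For a Dirichlet(a₁,…,a_K) with all aᵢ > 1, the mode has j-th component (aⱼ − 1)/(Σaᵢ − K).
Here Σaᵢ = 52 and K = 3, so p(yellow) = (20 − 1)/(52 − 3) = 19/49 ≈ 0.388.

MAP estimate of p(yellow) = 0.388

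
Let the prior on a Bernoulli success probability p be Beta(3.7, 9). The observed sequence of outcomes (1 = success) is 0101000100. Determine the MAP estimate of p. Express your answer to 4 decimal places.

Prior: Beta(3.7, 9).
Data: 3 successes in 10 trials (from the sequence). The binomial likelihood contributes p^3(1−p)^7, so the posterior is Beta(3.7+3, 9+7) = Beta(6.7, 16).
For Beta(a, b) with a, b > 1 the mode is (a−1)/(a+b−2) = 5.7/20.7 ≈ 0.2754.

p̂_MAP = 0.2754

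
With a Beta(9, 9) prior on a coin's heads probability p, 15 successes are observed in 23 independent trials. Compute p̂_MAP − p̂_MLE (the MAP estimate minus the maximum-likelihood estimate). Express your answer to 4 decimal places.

Posterior is Beta(24, 17); MAP = (24−1)/(41−2) = 23/39 ≈ 0.58974.
MLE ignores the prior: p̂_MLE = k/n = 15/23 ≈ 0.65217.
Difference = 23/39 − 15/23 = -56/897 ≈ -0.0624.

MAP − MLE = -0.0624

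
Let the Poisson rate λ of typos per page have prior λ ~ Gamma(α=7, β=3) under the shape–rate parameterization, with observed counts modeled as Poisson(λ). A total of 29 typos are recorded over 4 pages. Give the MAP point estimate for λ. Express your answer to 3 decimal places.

Σxᵢ = 29, n = 4.
Posterior ∝ λ^6e^(−3λ) · λ^29e^(−4λ) = λ^35e^(−7λ), i.e. Gamma(shape=36, rate=7).
The mode of a Gamma(a, b) with a ≥ 1 (shape–rate) is (a−1)/b = 35/7 ≈ 5.000.

λ̂_MAP = 5.000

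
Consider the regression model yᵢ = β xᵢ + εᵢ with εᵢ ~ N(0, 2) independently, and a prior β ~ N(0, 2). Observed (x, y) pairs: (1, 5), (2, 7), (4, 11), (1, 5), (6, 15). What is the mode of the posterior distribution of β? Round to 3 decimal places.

β̂_MAP = 2.678

log p(β | y) = −Σ(yᵢ − βxᵢ)²/(2·2) − β²/(2·2) + const.
Setting the derivative to zero: Σxᵢ(yᵢ − βxᵢ)/2 − β/2 = 0, so β = Σxᵢyᵢ / (Σxᵢ² + σ²/τ²).
Σxᵢyᵢ = 1·5 + 2·7 + 4·11 + 1·5 + 6·15 = 158; Σxᵢ² = 58; σ²/τ² = 1.
β̂_MAP = 158 / (58 + 1) = 158/59 ≈ 2.678.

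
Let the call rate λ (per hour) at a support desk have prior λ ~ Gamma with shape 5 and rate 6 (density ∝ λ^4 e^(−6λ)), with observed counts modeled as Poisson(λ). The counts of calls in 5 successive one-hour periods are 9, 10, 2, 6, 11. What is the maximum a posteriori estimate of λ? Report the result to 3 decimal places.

Σxᵢ = 9+10+2+6+11 = 38, with n = 5.
Posterior ∝ λ^4e^(−6λ) · λ^38e^(−5λ) = λ^42e^(−11λ), i.e. Gamma(shape=43, rate=11).
The mode of a Gamma(a, b) with a ≥ 1 (shape–rate) is (a−1)/b = 42/11 ≈ 3.818.

λ̂_MAP = 3.818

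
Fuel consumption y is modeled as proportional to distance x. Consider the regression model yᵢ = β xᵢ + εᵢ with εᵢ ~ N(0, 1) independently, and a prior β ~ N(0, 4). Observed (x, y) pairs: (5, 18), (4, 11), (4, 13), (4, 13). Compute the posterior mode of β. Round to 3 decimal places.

β̂_MAP = 3.249

log p(β | y) = −Σ(yᵢ − βxᵢ)²/(2·1) − β²/(2·4) + const.
Setting the derivative to zero: Σxᵢ(yᵢ − βxᵢ)/1 − β/4 = 0, so β = Σxᵢyᵢ / (Σxᵢ² + σ²/τ²).
Σxᵢyᵢ = 5·18 + 4·11 + 4·13 + 4·13 = 238; Σxᵢ² = 73; σ²/τ² = 0.25.
β̂_MAP = 238 / (73 + 0.25) = 238/73.25 ≈ 3.249.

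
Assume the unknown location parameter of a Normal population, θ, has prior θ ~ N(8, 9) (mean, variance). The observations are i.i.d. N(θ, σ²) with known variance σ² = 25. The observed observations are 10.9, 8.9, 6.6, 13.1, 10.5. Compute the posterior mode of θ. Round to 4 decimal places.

n = 5; x̄ = (10.9 + 8.9 + 6.6 + 13.1 + 10.5)/5 = 50/5 = 10.
For a Normal prior and Normal likelihood with known variance, the posterior is Normal; its mode equals its mean, the precision-weighted average.
Prior precision 1/σ₀² = 1/9; data precision n/σ² = 5/25 = 0.2.
θ̂ = ((1/9)·8 + 0.2·10) / (1/9 + 0.2) = (26/9)/(14/45) = 65/7 ≈ 9.2857.

θ̂_MAP = 9.2857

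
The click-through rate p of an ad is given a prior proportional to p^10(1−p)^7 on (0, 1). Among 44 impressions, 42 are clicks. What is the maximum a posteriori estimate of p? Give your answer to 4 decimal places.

The prior density ∝ p^10(1−p)^7 is the kernel of Beta(11, 8).
Data: 42 successes in 44 trials. The binomial likelihood contributes p^42(1−p)^2, so the posterior is Beta(11+42, 8+2) = Beta(53, 10).
For Beta(a, b) with a, b > 1 the mode is (a−1)/(a+b−2) = 52/61 ≈ 0.8525.

p̂_MAP = 0.8525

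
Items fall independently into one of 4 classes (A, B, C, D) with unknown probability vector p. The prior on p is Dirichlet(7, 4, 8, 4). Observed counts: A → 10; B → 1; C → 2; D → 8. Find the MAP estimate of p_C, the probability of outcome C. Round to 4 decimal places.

MAP estimate of p_C = 0.2250

The posterior is Dirichlet(αᵢ + nᵢ) = Dirichlet(17, 5, 10, 12).
For a Dirichlet(a₁,…,a_K) with all aᵢ > 1, the mode has j-th component (aⱼ − 1)/(Σaᵢ − K).
Here Σaᵢ = 44 and K = 4, so p_C = (10 − 1)/(44 − 4) = 9/40 ≈ 0.2250.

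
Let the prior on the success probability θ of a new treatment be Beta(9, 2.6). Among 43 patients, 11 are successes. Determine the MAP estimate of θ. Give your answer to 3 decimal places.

θ̂_MAP = 0.361

Prior: Beta(9, 2.6).
Data: 11 successes in 43 trials. The binomial likelihood contributes θ^11(1−θ)^32, so the posterior is Beta(9+11, 2.6+32) = Beta(20, 34.6).
For Beta(a, b) with a, b > 1 the mode is (a−1)/(a+b−2) = 19/52.6 ≈ 0.361.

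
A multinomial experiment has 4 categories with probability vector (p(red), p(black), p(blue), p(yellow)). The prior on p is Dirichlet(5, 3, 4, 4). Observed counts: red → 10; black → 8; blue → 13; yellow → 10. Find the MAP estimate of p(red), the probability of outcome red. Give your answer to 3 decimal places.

MAP estimate of p(red) = 0.264

The posterior is Dirichlet(αᵢ + nᵢ) = Dirichlet(15, 11, 17, 14).
For a Dirichlet(a₁,…,a_K) with all aᵢ > 1, the mode has j-th component (aⱼ − 1)/(Σaᵢ − K).
Here Σaᵢ = 57 and K = 4, so p(red) = (15 − 1)/(57 − 4) = 14/53 ≈ 0.264.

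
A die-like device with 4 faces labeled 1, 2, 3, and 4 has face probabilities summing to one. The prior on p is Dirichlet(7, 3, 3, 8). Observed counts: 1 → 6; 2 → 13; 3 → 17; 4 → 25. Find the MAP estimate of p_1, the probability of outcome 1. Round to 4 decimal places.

The posterior is Dirichlet(αᵢ + nᵢ) = Dirichlet(13, 16, 20, 33).
For a Dirichlet(a₁,…,a_K) with all aᵢ > 1, the mode has j-th component (aⱼ − 1)/(Σaᵢ − K).
Here Σaᵢ = 82 and K = 4, so p_1 = (13 − 1)/(82 − 4) = 12/78 ≈ 0.1538.

MAP estimate: 0.1538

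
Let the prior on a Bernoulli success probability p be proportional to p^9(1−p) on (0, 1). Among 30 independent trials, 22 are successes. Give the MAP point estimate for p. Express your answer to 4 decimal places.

p̂_MAP = 0.7750

The prior density ∝ p^9(1−p)^1 is the kernel of Beta(10, 2).
Data: 22 successes in 30 trials. The binomial likelihood contributes p^22(1−p)^8, so the posterior is Beta(10+22, 2+8) = Beta(32, 10).
For Beta(a, b) with a, b > 1 the mode is (a−1)/(a+b−2) = 31/40 ≈ 0.7750.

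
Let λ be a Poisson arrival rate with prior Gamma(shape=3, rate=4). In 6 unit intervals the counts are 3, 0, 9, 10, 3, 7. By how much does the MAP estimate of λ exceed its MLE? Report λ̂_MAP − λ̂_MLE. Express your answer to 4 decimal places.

MAP − MLE = -1.9333

Σxᵢ = 32. Posterior is Gamma(35, 10); MAP = (35−1)/10 = 34/10 ≈ 3.40000.
MLE = x̄ = 32/6 ≈ 5.33333.
Difference = 34/10 − 32/6 = -29/15 ≈ -1.9333.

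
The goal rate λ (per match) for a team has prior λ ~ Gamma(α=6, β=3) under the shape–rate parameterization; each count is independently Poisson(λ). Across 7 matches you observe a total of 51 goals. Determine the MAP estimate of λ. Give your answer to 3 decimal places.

λ̂_MAP = 5.600

Σxᵢ = 51, n = 7.
Posterior ∝ λ^5e^(−3λ) · λ^51e^(−7λ) = λ^56e^(−10λ), i.e. Gamma(shape=57, rate=10).
The mode of a Gamma(a, b) with a ≥ 1 (shape–rate) is (a−1)/b = 56/10 ≈ 5.600.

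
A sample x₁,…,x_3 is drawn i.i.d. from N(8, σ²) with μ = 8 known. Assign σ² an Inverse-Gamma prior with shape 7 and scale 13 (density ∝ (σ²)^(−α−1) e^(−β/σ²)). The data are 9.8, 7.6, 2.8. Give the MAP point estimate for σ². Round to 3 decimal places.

σ̂²_MAP = 2.971

Sum of squared deviations about the known mean: SS = (9.8−8)² + (7.6−8)² + (2.8−8)² = 30.44.
The Normal likelihood contributes (σ²)^(−n/2) exp(−SS/(2σ²)), so the posterior is Inverse-Gamma(α + n/2, β + SS/2) = Inverse-Gamma(8.5, 28.22).
The mode of Inverse-Gamma(a, b) is b/(a+1) = 28.22/9.5 ≈ 2.971.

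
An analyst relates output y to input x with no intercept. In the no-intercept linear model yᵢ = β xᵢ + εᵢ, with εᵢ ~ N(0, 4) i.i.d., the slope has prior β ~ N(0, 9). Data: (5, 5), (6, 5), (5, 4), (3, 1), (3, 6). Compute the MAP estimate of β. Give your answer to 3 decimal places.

β̂_MAP = 0.919

log p(β | y) = −Σ(yᵢ − βxᵢ)²/(2·4) − β²/(2·9) + const.
Setting the derivative to zero: Σxᵢ(yᵢ − βxᵢ)/4 − β/9 = 0, so β = Σxᵢyᵢ / (Σxᵢ² + σ²/τ²).
Σxᵢyᵢ = 5·5 + 6·5 + 5·4 + 3·1 + 3·6 = 96; Σxᵢ² = 104; σ²/τ² = 4/9.
β̂_MAP = 96 / (104 + 4/9) = 96/(940/9) = 216/235 ≈ 0.919.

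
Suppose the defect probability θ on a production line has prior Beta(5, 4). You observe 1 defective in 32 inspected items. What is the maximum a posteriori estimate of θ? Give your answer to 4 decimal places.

θ̂_MAP = 0.1282

Prior: Beta(5, 4).
Data: 1 success in 32 trials. The binomial likelihood contributes θ(1−θ)^31, so the posterior is Beta(5+1, 4+31) = Beta(6, 35).
For Beta(a, b) with a, b > 1 the mode is (a−1)/(a+b−2) = 5/39 ≈ 0.1282.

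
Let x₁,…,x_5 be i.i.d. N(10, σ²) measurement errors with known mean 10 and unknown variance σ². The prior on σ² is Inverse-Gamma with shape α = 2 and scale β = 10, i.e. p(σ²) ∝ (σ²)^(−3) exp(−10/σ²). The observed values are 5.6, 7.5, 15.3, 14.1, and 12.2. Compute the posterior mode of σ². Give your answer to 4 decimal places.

Sum of squared deviations about the known mean: SS = (5.6−10)² + (7.5−10)² + (15.3−10)² + (14.1−10)² + (12.2−10)² = 75.35.
The Normal likelihood contributes (σ²)^(−n/2) exp(−SS/(2σ²)), so the posterior is Inverse-Gamma(α + n/2, β + SS/2) = Inverse-Gamma(4.5, 47.675).
The mode of Inverse-Gamma(a, b) is b/(a+1) = 47.675/5.5 ≈ 8.6682.

σ̂²_MAP = 8.6682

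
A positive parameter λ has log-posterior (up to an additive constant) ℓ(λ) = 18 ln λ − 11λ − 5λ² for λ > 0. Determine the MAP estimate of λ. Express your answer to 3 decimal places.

λ̂_MAP = 0.900

ℓ'(λ) = 18/λ − 11 − 10λ. Setting this to zero and multiplying by λ: 10λ² + 11λ − 18 = 0.
λ = (−11 + √(11² + 4·10·18)) / (2·10) = (−11 + √841) / 20 = (−11 + 29)/20 = 9/10.
ℓ''(λ) = −18/λ² − 10 < 0, confirming a maximum.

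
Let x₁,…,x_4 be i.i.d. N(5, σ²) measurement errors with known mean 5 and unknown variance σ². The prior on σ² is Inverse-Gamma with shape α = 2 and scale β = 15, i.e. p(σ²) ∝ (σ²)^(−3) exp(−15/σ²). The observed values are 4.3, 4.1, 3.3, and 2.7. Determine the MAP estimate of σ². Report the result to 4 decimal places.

Sum of squared deviations about the known mean: SS = (4.3−5)² + (4.1−5)² + (3.3−5)² + (2.7−5)² = 9.48.
The Normal likelihood contributes (σ²)^(−n/2) exp(−SS/(2σ²)), so the posterior is Inverse-Gamma(α + n/2, β + SS/2) = Inverse-Gamma(4, 19.74).
The mode of Inverse-Gamma(a, b) is b/(a+1) = 19.74/5 ≈ 3.9480.

σ̂²_MAP = 3.9480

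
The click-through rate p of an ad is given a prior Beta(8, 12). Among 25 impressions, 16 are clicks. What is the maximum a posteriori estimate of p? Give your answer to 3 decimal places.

Prior: Beta(8, 12).
Data: 16 successes in 25 trials. The binomial likelihood contributes p^16(1−p)^9, so the posterior is Beta(8+16, 12+9) = Beta(24, 21).
For Beta(a, b) with a, b > 1 the mode is (a−1)/(a+b−2) = 23/43 ≈ 0.535.

p̂_MAP = 0.535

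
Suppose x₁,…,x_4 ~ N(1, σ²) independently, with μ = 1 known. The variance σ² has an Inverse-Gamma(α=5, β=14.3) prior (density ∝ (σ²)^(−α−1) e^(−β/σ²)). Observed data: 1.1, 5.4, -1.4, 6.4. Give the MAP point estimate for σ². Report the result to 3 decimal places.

Sum of squared deviations about the known mean: SS = (1.1−1)² + (5.4−1)² + (-1.4−1)² + (6.4−1)² = 54.29.
The Normal likelihood contributes (σ²)^(−n/2) exp(−SS/(2σ²)), so the posterior is Inverse-Gamma(α + n/2, β + SS/2) = Inverse-Gamma(7, 41.445).
The mode of Inverse-Gamma(a, b) is b/(a+1) = 41.445/8 ≈ 5.181.

σ̂²_MAP = 5.181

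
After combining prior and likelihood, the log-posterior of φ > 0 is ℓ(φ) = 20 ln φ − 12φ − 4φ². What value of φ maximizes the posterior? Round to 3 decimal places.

ℓ'(φ) = 20/φ − 12 − 8φ. Setting this to zero and multiplying by φ: 8φ² + 12φ − 20 = 0.
φ = (−12 + √(12² + 4·8·20)) / (2·8) = (−12 + √784) / 16 = (−12 + 28)/16 = 1.
ℓ''(φ) = −20/φ² − 8 < 0, confirming a maximum.

φ̂_MAP = 1.000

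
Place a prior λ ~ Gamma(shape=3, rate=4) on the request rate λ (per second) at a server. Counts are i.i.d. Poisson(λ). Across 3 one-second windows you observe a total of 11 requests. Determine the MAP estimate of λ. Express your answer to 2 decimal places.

Σxᵢ = 11, n = 3.
Posterior ∝ λ^2e^(−4λ) · λ^11e^(−3λ) = λ^13e^(−7λ), i.e. Gamma(shape=14, rate=7).
The mode of a Gamma(a, b) with a ≥ 1 (shape–rate) is (a−1)/b = 13/7 ≈ 1.86.

λ̂_MAP = 1.86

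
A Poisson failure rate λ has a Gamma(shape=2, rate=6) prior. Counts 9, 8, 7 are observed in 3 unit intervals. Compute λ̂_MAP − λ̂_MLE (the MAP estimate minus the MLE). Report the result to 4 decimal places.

MAP − MLE = -5.2222

Σxᵢ = 24. Posterior is Gamma(26, 9); MAP = (26−1)/9 = 25/9 ≈ 2.77778.
MLE = x̄ = 24/3 ≈ 8.00000.
Difference = 25/9 − 24/3 = -47/9 ≈ -5.2222.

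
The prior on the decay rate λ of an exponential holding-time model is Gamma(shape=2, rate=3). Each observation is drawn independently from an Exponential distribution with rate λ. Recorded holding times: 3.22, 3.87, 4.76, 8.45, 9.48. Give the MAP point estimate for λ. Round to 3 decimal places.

λ̂_MAP = 0.183

The Exponential(rate=λ) likelihood is ∝ λ^n e^(−λΣtᵢ). Here n = 5 and Σtᵢ = 3.22 + 3.87 + 4.76 + 8.45 + 9.48 = 29.78.
Posterior ∝ λe^(−3λ) · λ^5e^(−29.78λ) = λ^6e^(−32.78λ), i.e. Gamma(7, 32.78).
Mode = (a−1)/b = 6/32.78 ≈ 0.183.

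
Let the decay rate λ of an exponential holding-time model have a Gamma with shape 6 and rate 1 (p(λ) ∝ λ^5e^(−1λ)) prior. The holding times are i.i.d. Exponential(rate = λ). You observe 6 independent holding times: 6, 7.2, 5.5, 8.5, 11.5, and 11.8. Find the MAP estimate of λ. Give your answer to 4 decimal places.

The Exponential(rate=λ) likelihood is ∝ λ^n e^(−λΣtᵢ). Here n = 6 and Σtᵢ = 6 + 7.2 + 5.5 + 8.5 + 11.5 + 11.8 = 50.5.
Posterior ∝ λ^5e^(−1λ) · λ^6e^(−50.5λ) = λ^11e^(−51.5λ), i.e. Gamma(12, 51.5).
Mode = (a−1)/b = 11/51.5 ≈ 0.2136.

λ̂_MAP = 0.2136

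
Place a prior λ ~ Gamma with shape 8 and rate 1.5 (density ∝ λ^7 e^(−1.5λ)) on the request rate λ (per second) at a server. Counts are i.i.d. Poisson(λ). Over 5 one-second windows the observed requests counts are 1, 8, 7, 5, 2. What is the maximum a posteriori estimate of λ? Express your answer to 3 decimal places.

λ̂_MAP = 4.615

Σxᵢ = 1+8+7+5+2 = 23, with n = 5.
Posterior ∝ λ^7e^(−1.5λ) · λ^23e^(−5λ) = λ^30e^(−6.5λ), i.e. Gamma(shape=31, rate=6.5).
The mode of a Gamma(a, b) with a ≥ 1 (shape–rate) is (a−1)/b = 30/6.5 ≈ 4.615.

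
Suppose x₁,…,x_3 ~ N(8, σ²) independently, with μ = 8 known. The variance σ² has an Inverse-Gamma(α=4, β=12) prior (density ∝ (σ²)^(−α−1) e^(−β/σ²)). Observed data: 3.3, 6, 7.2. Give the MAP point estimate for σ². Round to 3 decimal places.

Sum of squared deviations about the known mean: SS = (3.3−8)² + (6−8)² + (7.2−8)² = 26.73.
The Normal likelihood contributes (σ²)^(−n/2) exp(−SS/(2σ²)), so the posterior is Inverse-Gamma(α + n/2, β + SS/2) = Inverse-Gamma(5.5, 25.365).
The mode of Inverse-Gamma(a, b) is b/(a+1) = 25.365/6.5 ≈ 3.902.

σ̂²_MAP = 3.902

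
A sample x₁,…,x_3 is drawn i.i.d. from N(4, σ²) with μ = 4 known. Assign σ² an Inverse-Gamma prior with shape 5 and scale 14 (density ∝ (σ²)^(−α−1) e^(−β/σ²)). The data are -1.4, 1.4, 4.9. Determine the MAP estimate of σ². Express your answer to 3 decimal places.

σ̂²_MAP = 4.315

Sum of squared deviations about the known mean: SS = (-1.4−4)² + (1.4−4)² + (4.9−4)² = 36.73.
The Normal likelihood contributes (σ²)^(−n/2) exp(−SS/(2σ²)), so the posterior is Inverse-Gamma(α + n/2, β + SS/2) = Inverse-Gamma(6.5, 32.365).
The mode of Inverse-Gamma(a, b) is b/(a+1) = 32.365/7.5 ≈ 4.315.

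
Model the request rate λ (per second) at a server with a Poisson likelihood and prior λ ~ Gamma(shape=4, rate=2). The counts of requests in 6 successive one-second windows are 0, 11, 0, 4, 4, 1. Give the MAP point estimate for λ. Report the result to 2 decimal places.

λ̂_MAP = 2.88

Σxᵢ = 0+11+0+4+4+1 = 20, with n = 6.
Posterior ∝ λ^3e^(−2λ) · λ^20e^(−6λ) = λ^23e^(−8λ), i.e. Gamma(shape=24, rate=8).
The mode of a Gamma(a, b) with a ≥ 1 (shape–rate) is (a−1)/b = 23/8 ≈ 2.88.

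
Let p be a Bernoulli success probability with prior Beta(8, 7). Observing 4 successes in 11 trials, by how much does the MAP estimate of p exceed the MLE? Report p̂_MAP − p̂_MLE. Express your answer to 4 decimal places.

MAP − MLE = 0.0947

Posterior is Beta(12, 14); MAP = (12−1)/(26−2) = 11/24 ≈ 0.45833.
MLE ignores the prior: p̂_MLE = k/n = 4/11 ≈ 0.36364.
Difference = 11/24 − 4/11 = 25/264 ≈ 0.0947.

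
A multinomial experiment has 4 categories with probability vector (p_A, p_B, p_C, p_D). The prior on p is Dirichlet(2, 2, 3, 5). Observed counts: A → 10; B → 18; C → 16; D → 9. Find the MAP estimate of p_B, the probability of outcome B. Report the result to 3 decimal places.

The posterior is Dirichlet(αᵢ + nᵢ) = Dirichlet(12, 20, 19, 14).
For a Dirichlet(a₁,…,a_K) with all aᵢ > 1, the mode has j-th component (aⱼ − 1)/(Σaᵢ − K).
Here Σaᵢ = 65 and K = 4, so p_B = (20 − 1)/(65 − 4) = 19/61 ≈ 0.311.

MAP estimate of p_B = 0.311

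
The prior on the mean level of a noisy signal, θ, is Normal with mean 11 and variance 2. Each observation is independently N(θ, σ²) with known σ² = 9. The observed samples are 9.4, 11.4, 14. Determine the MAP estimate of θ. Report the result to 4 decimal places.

θ̂_MAP = 11.2400

n = 3; x̄ = (9.4 + 11.4 + 14)/3 = 34.8/3 = 11.6.
For a Normal prior and Normal likelihood with known variance, the posterior is Normal; its mode equals its mean, the precision-weighted average.
Prior precision 1/σ₀² = 1/2 = 0.5; data precision n/σ² = 3/9 = 1/3.
θ̂ = (0.5·11 + (1/3)·11.6) / (0.5 + 1/3) = (281/30)/(5/6) = 11.2400.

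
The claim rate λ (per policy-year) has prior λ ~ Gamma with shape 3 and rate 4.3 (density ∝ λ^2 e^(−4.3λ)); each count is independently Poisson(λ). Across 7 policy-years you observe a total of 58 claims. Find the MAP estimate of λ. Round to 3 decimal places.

Σxᵢ = 58, n = 7.
Posterior ∝ λ^2e^(−4.3λ) · λ^58e^(−7λ) = λ^60e^(−11.3λ), i.e. Gamma(shape=61, rate=11.3).
The mode of a Gamma(a, b) with a ≥ 1 (shape–rate) is (a−1)/b = 60/11.3 ≈ 5.310.

λ̂_MAP = 5.310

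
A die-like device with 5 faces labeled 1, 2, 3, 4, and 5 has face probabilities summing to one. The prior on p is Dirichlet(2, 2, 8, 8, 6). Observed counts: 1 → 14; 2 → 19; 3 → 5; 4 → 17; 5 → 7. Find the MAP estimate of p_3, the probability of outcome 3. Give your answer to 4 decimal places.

The posterior is Dirichlet(αᵢ + nᵢ) = Dirichlet(16, 21, 13, 25, 13).
For a Dirichlet(a₁,…,a_K) with all aᵢ > 1, the mode has j-th component (aⱼ − 1)/(Σaᵢ − K).
Here Σaᵢ = 88 and K = 5, so p_3 = (13 − 1)/(88 − 5) = 12/83 ≈ 0.1446.

MAP estimate: 0.1446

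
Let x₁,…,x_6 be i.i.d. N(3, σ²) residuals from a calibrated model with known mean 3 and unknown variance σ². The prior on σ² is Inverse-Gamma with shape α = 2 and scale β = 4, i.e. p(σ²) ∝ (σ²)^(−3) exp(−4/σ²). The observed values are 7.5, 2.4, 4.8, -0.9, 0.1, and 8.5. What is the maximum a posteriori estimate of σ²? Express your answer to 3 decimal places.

σ̂²_MAP = 7.143

Sum of squared deviations about the known mean: SS = (7.5−3)² + (2.4−3)² + (4.8−3)² + (-0.9−3)² + (0.1−3)² + (8.5−3)² = 77.72.
The Normal likelihood contributes (σ²)^(−n/2) exp(−SS/(2σ²)), so the posterior is Inverse-Gamma(α + n/2, β + SS/2) = Inverse-Gamma(5, 42.86).
The mode of Inverse-Gamma(a, b) is b/(a+1) = 42.86/6 ≈ 7.143.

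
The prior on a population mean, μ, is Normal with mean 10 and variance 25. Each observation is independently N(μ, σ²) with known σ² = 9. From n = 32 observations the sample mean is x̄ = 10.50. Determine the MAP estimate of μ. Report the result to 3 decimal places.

μ̂_MAP = 10.494

n = 32, x̄ = 10.50.
For a Normal prior and Normal likelihood with known variance, the posterior is Normal; its mode equals its mean, the precision-weighted average.
Prior precision 1/σ₀² = 1/25 = 0.04; data precision n/σ² = 32/9.
μ̂ = (0.04·10 + (32/9)·10.5) / (0.04 + 32/9) = (566/15)/(809/225) = 8490/809 ≈ 10.494.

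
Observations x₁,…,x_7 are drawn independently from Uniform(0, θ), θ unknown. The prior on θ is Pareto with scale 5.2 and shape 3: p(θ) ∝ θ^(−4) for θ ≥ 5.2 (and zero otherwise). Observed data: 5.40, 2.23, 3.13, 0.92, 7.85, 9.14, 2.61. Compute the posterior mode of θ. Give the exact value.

θ̂_MAP = 9.14

The Uniform(0, θ) likelihood is θ^(−n) for θ ≥ max(xᵢ), zero otherwise. Here max(xᵢ) = 9.14.
Posterior ∝ θ^(−4) · θ^(−7) = θ^(−11) on θ ≥ max(5.2, 9.14) = 9.14.
This density is strictly decreasing in θ, so the posterior mode lies at the lower boundary of the support.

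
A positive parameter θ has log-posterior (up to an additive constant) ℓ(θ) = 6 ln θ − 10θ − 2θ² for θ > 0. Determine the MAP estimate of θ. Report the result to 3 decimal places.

ℓ'(θ) = 6/θ − 10 − 4θ. Setting this to zero and multiplying by θ: 4θ² + 10θ − 6 = 0.
θ = (−10 + √(10² + 4·4·6)) / (2·4) = (−10 + √196) / 8 = (−10 + 14)/8 = 1/2.
ℓ''(θ) = −6/θ² − 4 < 0, confirming a maximum.

θ̂_MAP = 0.500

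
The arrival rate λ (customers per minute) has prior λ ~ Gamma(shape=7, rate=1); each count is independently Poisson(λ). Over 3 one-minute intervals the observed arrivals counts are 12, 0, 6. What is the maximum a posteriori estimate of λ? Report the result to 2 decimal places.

Σxᵢ = 12+0+6 = 18, with n = 3.
Posterior ∝ λ^6e^(−1λ) · λ^18e^(−3λ) = λ^24e^(−4λ), i.e. Gamma(shape=25, rate=4).
The mode of a Gamma(a, b) with a ≥ 1 (shape–rate) is (a−1)/b = 24/4 ≈ 6.00.

λ̂_MAP = 6.00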